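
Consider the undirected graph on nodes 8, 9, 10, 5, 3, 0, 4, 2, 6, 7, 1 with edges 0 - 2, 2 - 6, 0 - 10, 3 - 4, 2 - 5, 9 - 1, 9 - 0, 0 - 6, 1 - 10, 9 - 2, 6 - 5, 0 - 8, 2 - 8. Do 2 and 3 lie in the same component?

The component containing 2 is {0, 1, 2, 5, 6, 8, 9, 10}, and 3 is not in it.

No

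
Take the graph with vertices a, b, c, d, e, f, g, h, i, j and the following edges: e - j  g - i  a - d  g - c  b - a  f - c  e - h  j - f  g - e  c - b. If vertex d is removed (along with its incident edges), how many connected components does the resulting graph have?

1

With d gone, the remaining components are: {a, b, c, e, f, g, h, i, j}.
That is 1 component.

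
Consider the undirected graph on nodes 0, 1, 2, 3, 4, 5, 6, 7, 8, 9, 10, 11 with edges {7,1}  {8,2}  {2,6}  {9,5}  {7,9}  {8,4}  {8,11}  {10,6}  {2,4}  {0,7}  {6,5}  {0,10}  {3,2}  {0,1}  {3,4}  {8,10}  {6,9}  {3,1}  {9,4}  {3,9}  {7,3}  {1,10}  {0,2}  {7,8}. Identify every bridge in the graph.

11-8

The edges on the cycle 0-7-3-9-5-6-2-0 are not bridges since each lies on that cycle.
But removing 11-8 disconnects 11 from 8 — this is a bridge.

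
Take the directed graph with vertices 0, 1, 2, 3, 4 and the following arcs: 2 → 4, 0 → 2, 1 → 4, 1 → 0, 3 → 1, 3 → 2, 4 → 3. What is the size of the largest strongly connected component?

5

{0, 1, 2, 3, 4} are all mutually reachable — one SCC of size 5.
The largest has 5 vertices.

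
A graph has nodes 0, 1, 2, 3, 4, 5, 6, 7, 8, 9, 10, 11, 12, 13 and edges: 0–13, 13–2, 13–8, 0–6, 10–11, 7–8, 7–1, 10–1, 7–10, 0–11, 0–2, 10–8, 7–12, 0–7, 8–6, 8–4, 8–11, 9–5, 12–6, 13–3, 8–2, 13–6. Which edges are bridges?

The edges on the cycle 0-7-10-8-13-0 are not bridges since each lies on that cycle.
But removing 3–13 disconnects 3 from 13; removing 8–4 disconnects 8 from 4; removing 9–5 disconnects 9 from 5 — these are bridges.

13-3, 4-8, 5-9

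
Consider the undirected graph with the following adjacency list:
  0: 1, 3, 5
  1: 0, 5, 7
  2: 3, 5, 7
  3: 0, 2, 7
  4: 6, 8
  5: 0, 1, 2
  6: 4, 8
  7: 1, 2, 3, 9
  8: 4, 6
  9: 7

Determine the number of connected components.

2

Starting from 4 we can reach 4, 6, 8. That is one component of size 3.
Starting from 0 we can reach 0, 1, 2, 3, 5, 7, 9. That is one component of size 7.
Total: 2 components.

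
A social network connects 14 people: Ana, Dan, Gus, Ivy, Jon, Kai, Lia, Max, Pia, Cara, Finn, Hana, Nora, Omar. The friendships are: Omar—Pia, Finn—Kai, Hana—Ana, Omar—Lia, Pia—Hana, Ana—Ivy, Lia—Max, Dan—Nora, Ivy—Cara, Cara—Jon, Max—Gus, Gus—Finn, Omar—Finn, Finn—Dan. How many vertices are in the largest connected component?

Starting from Ana we can reach Ana, Dan, Gus, Ivy, Jon, Kai, Lia, Max, Pia, Cara, Finn, Hana, Nora, Omar. That is one component of size 14.
The largest has 14 vertices.

14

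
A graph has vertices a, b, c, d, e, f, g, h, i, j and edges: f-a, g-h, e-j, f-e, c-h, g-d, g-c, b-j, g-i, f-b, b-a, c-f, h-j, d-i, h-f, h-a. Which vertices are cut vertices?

Removing g increases the component count from 1 to 2, so g is a cut vertex.
By contrast removing c leaves 1 component; it is not a cut vertex. No other vertex is a cut vertex either.

g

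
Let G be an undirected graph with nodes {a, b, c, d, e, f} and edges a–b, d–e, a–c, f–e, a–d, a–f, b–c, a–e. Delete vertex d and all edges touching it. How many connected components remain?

1

With d gone, the remaining components are: {a, b, c, e, f}.
That is 1 component.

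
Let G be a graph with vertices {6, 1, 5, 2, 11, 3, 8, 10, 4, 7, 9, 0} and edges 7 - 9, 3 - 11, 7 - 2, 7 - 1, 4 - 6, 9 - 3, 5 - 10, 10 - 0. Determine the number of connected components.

8 is isolated — a component by itself.
Starting from 4 we can reach 4, 6. That is one component of size 2.
Starting from 0 we can reach 0, 5, 10. That is one component of size 3.
Starting from 1 we can reach 1, 2, 3, 7, 9, 11. That is one component of size 6.
Total: 4 components.

4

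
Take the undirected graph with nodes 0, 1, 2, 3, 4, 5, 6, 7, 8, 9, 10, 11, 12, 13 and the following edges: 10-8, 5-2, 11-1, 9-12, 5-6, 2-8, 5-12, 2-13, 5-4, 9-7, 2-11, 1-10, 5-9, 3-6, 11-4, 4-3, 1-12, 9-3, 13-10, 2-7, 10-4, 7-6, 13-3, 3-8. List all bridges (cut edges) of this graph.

none

The edges on the cycle 2-11-1-10-13-2 are not bridges since each lies on that cycle.
Every edge lies on some cycle, so there are no bridges.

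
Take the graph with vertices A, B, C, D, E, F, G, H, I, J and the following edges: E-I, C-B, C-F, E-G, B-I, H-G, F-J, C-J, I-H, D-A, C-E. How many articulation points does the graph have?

1

Removing C increases the component count from 2 to 3, so C is a cut vertex.
By contrast removing G leaves 2 components; it is not a cut vertex. No other vertex is a cut vertex either.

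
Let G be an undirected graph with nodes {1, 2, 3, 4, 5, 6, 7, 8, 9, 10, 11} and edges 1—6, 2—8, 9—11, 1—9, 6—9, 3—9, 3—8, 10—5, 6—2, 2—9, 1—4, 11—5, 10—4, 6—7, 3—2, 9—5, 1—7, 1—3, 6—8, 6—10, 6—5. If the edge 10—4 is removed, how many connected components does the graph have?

10 and 4 are still connected via 10-6-1-4, so the component count stays at 1.

1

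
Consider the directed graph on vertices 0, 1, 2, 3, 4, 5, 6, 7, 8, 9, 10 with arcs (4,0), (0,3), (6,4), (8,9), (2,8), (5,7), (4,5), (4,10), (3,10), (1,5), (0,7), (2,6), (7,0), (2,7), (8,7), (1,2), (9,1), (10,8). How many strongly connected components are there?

1

{0, 1, 2, 3, 4, 5, 6, 7, 8, 9, 10} are all mutually reachable — one SCC of size 11.
That gives 1 strongly connected component.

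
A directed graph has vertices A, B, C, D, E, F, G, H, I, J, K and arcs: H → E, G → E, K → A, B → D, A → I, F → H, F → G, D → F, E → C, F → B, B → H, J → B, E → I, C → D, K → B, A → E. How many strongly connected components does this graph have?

5

{B, C, D, E, F, G, H} are all mutually reachable — one SCC of size 7.
{K} is an SCC by itself.
{I} is an SCC by itself.
{A} is an SCC by itself.
{J} is an SCC by itself.
That gives 5 strongly connected components.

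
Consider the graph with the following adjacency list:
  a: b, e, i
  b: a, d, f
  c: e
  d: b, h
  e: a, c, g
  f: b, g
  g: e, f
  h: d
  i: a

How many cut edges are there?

4

The edges on the cycle b-a-e-g-f-b are not bridges since each lies on that cycle.
But removing h-d disconnects h from d; removing e-c disconnects e from c; removing a-i disconnects a from i; removing b-d disconnects b from d — these are bridges.
That makes 4 bridges.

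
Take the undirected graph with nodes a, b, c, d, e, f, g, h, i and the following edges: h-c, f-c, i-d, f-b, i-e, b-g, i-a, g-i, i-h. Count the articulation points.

Removing i increases the component count from 1 to 4, so i is a cut vertex.
By contrast removing g leaves 1 component; it is not a cut vertex. No other vertex is a cut vertex either.

1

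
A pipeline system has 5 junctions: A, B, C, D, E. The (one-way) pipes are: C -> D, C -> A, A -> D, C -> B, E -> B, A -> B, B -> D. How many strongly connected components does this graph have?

5

{D} is an SCC by itself.
{E} is an SCC by itself.
{A} is an SCC by itself.
{C} is an SCC by itself.
{B} is an SCC by itself.
That gives 5 strongly connected components.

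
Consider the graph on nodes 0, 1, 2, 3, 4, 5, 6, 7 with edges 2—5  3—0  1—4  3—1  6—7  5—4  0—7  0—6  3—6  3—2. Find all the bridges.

none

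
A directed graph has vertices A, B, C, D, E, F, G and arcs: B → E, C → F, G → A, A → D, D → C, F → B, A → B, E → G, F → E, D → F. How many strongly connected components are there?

1

{A, B, C, D, E, F, G} are all mutually reachable — one SCC of size 7.
That gives 1 strongly connected component.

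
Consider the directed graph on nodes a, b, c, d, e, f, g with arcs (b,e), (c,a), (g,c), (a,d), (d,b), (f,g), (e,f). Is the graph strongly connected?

Yes

From f we can reach every vertex (a, b, c, d, e, f, g), and every vertex can reach f (a, b, c, d, e, f, g). So the whole graph is one strongly connected component.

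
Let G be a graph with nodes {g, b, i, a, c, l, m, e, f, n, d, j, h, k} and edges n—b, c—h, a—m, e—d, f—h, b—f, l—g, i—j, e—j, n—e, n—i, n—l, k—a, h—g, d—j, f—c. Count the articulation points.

2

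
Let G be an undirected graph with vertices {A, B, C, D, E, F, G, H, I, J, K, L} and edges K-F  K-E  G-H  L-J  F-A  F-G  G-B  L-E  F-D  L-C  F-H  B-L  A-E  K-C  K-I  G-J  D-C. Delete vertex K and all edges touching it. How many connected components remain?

2

With K gone, the remaining components are: {I}; {A, B, C, D, E, F, G, H, J, L}.
That is 2 components.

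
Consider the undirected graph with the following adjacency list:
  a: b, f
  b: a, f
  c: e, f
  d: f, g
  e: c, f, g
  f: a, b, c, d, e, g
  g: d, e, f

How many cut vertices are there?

Removing f increases the component count from 1 to 2, so f is a cut vertex.
By contrast removing g leaves 1 component; it is not a cut vertex. No other vertex is a cut vertex either.

1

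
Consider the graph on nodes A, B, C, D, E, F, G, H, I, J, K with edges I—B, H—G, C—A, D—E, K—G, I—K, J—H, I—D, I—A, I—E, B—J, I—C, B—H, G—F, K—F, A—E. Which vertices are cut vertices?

I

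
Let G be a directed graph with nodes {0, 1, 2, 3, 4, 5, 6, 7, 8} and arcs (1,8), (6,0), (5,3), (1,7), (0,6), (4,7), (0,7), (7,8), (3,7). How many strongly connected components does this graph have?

8

{0, 6} are all mutually reachable — one SCC of size 2.
{7} is an SCC by itself.
{5} is an SCC by itself.
{8} is an SCC by itself.
{3} is an SCC by itself.
(and 3 more singleton SCCs)
That gives 8 strongly connected components.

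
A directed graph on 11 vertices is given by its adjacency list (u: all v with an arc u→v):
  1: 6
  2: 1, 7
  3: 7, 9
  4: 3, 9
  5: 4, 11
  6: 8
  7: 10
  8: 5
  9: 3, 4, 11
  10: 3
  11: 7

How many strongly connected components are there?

6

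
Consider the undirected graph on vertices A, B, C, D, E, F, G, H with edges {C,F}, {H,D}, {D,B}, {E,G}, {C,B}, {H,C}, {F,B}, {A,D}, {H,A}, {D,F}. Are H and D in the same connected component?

From H we can reach A, B, C, D, F, H, which includes D.

Yes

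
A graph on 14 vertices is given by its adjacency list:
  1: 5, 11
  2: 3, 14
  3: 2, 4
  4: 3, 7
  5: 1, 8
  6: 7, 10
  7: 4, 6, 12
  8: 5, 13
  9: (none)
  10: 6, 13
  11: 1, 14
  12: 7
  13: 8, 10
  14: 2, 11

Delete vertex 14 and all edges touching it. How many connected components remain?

With 14 gone, the remaining components are: {9}; {1, 2, 3, 4, 5, 6, 7, 8, 10, 11, 12, 13}.
That is 2 components.

2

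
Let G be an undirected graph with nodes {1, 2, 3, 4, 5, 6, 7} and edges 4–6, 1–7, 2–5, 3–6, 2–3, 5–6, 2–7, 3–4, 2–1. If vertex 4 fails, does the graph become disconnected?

Deleting 4 leaves 1 component (was 1) (its neighbors 3, 6 remain connected to each other), so 4 is not a cut vertex.

No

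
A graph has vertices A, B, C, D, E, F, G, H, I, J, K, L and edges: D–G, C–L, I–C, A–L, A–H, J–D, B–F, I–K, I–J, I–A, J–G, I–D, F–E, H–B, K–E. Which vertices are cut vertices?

Removing I increases the component count from 1 to 2, so I is a cut vertex.
By contrast removing G leaves 1 component; it is not a cut vertex. No other vertex is a cut vertex either.

I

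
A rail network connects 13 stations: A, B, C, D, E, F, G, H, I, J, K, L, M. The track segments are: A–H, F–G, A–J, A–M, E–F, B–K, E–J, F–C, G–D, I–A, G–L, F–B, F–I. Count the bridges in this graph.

8

The edges on the cycle E-F-I-A-J-E are not bridges since each lies on that cycle.
But removing B–K disconnects B from K; removing A–H disconnects A from H; removing D–G disconnects D from G; removing B–F disconnects B from F — these are bridges.
In total 8 edges are bridges.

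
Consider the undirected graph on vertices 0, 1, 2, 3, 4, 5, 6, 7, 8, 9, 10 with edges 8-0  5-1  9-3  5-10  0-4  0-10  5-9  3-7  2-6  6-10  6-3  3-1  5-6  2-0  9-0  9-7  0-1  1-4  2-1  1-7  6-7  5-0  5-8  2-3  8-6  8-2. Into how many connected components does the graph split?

Starting from 0 we can reach 0, 1, 2, 3, 4, 5, 6, 7, 8, 9, 10. That is one component of size 11.
Total: 1 component.

1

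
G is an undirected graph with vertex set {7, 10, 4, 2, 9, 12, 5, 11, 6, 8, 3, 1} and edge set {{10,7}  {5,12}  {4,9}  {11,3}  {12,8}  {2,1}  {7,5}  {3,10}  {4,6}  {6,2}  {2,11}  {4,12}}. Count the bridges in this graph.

The edges on the cycle 4-6-2-11-3-10-7-5-12-4 are not bridges since each lies on that cycle.
But removing 12-8 disconnects 12 from 8; removing 2-1 disconnects 2 from 1; removing 4-9 disconnects 4 from 9 — these are bridges.
That makes 3 bridges.

3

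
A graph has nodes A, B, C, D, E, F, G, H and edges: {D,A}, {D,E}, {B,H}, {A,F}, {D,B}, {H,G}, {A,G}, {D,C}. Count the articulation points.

2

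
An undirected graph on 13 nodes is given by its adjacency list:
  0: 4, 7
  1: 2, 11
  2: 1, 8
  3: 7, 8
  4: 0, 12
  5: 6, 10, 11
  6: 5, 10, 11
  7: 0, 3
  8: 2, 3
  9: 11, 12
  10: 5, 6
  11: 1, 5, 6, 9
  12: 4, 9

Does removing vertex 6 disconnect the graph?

Deleting 6 leaves 1 component (was 1) (its neighbors 5, 10, 11 remain connected to each other), so 6 is not a cut vertex.

No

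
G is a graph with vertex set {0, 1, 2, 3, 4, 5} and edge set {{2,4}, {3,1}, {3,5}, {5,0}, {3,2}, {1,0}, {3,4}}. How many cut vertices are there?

Removing 3 increases the component count from 1 to 2, so 3 is a cut vertex.
By contrast removing 2 leaves 1 component; it is not a cut vertex. No other vertex is a cut vertex either.

1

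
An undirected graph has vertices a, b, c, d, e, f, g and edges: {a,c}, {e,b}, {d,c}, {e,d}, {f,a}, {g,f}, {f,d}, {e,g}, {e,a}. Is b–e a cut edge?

Yes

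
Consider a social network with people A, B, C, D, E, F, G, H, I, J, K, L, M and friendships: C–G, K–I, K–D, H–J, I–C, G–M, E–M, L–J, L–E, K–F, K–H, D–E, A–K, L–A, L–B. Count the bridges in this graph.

2

The edges on the cycle L-A-K-H-J-L are not bridges since each lies on that cycle.
But removing L–B disconnects L from B; removing F–K disconnects F from K — these are bridges.
That makes 2 bridges.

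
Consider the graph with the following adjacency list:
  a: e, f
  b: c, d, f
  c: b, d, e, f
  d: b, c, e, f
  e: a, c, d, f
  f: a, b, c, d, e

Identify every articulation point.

none

Removing b, for instance, still leaves 1 component. No single vertex removal increases the component count — the graph has no articulation points.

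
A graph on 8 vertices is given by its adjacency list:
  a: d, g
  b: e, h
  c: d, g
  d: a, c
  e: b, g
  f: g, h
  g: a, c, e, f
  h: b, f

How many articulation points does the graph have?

Removing g increases the component count from 1 to 2, so g is a cut vertex.
By contrast removing b leaves 1 component; it is not a cut vertex. No other vertex is a cut vertex either.

1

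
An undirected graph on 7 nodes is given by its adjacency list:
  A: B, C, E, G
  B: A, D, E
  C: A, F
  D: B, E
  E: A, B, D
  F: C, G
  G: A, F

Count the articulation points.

Removing A increases the component count from 1 to 2, so A is a cut vertex.
By contrast removing E leaves 1 component; it is not a cut vertex. No other vertex is a cut vertex either.

1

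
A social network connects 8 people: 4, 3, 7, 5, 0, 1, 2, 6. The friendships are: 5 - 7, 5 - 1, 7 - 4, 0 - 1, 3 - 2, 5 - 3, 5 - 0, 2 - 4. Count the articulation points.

1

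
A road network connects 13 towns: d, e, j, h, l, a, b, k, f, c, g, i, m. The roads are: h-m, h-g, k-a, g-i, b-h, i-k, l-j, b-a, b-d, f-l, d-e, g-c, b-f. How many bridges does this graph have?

7

The edges on the cycle b-h-g-i-k-a-b are not bridges since each lies on that cycle.
But removing b-f disconnects b from f; removing g-c disconnects g from c; removing h-m disconnects h from m; removing f-l disconnects f from l — these are bridges.
In total 7 edges are bridges.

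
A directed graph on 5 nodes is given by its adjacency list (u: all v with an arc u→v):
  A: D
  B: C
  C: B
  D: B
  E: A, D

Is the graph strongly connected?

No

There is no directed path from B to D, so the graph is not strongly connected.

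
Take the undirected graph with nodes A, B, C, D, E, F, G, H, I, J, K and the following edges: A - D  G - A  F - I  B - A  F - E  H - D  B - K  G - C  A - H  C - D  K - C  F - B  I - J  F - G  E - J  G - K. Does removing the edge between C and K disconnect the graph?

No

After removing C - K, the path C-G-K still connects them, so the edge is not a bridge.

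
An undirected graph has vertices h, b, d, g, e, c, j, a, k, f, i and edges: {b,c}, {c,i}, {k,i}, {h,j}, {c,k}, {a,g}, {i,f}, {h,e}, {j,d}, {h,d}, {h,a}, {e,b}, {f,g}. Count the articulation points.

1

Removing h increases the component count from 1 to 2, so h is a cut vertex.
By contrast removing a leaves 1 component; it is not a cut vertex. No other vertex is a cut vertex either.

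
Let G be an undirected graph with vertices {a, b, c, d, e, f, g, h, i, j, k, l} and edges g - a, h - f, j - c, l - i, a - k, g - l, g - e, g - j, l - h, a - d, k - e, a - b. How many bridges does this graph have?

8

The edges on the cycle g-a-k-e-g are not bridges since each lies on that cycle.
But removing i - l disconnects i from l; removing h - l disconnects h from l; removing j - g disconnects j from g; removing a - b disconnects a from b — these are bridges.
In total 8 edges are bridges.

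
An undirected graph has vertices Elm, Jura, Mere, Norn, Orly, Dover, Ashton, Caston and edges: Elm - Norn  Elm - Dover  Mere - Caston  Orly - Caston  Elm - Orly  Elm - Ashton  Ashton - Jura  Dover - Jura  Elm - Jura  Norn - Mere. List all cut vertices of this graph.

Elm

Removing Elm increases the component count from 1 to 2, so Elm is a cut vertex.
By contrast removing Orly leaves 1 component; it is not a cut vertex. No other vertex is a cut vertex either.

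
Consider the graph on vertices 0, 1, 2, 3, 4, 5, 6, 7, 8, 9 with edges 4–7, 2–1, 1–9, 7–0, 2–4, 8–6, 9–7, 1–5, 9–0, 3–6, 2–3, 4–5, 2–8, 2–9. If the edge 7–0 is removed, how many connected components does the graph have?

7 and 0 are still connected via 7-9-0, so the component count stays at 1.

1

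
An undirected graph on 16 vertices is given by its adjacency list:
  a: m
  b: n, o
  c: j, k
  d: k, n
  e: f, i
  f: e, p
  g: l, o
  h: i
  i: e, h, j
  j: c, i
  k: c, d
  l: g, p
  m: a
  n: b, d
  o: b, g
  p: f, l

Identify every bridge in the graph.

The edges on the cycle o-b-n-d-k-c-j-i-e-f-p-l-g-o are not bridges since each lies on that cycle.
But removing a-m disconnects a from m; removing h-i disconnects h from i — these are bridges.

a-m, h-i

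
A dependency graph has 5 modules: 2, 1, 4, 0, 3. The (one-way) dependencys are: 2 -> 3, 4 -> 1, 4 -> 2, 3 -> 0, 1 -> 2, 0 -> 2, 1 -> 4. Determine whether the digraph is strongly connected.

No

There is no directed path from 0 to 4, so the graph is not strongly connected.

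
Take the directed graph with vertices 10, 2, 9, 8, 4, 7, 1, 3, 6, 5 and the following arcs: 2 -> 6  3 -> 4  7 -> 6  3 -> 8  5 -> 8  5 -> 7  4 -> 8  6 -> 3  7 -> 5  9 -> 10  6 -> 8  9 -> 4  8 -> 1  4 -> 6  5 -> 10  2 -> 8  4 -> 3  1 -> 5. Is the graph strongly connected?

No

There is no directed path from 5 to 2, so the graph is not strongly connected.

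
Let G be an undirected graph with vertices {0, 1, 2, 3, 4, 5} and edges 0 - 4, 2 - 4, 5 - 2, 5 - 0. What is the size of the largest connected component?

1 is isolated — a component by itself.
3 is isolated — a component by itself.
Starting from 0 we can reach 0, 2, 4, 5. That is one component of size 4.
The largest has 4 vertices.

4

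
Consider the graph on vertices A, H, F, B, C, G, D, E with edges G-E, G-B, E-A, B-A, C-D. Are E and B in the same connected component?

Yes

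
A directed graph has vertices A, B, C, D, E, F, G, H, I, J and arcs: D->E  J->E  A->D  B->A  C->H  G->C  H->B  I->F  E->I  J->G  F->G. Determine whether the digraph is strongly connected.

There is no directed path from D to J, so the graph is not strongly connected.

No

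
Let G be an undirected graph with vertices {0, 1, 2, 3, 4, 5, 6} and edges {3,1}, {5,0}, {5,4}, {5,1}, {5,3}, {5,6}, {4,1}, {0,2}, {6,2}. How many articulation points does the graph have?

1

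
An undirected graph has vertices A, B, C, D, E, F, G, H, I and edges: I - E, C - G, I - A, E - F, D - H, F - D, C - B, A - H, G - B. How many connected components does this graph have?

2

Starting from B we can reach B, C, G. That is one component of size 3.
Starting from A we can reach A, D, E, F, H, I. That is one component of size 6.
Total: 2 components.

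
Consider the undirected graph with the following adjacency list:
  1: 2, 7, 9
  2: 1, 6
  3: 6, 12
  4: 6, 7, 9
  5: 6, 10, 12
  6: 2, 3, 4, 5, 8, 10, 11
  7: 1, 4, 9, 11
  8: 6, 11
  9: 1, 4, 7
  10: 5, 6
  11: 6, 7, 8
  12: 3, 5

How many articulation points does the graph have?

Removing 6 increases the component count from 1 to 2, so 6 is a cut vertex.
By contrast removing 7 leaves 1 component; it is not a cut vertex. No other vertex is a cut vertex either.

1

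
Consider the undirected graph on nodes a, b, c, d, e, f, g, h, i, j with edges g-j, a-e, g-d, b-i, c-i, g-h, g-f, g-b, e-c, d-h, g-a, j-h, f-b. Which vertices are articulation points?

g

Removing g increases the component count from 1 to 2, so g is a cut vertex.
By contrast removing h leaves 1 component; it is not a cut vertex. No other vertex is a cut vertex either.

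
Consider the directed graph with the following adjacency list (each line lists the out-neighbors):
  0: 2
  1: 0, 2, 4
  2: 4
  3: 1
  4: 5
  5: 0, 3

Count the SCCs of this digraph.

1

{0, 1, 2, 3, 4, 5} are all mutually reachable — one SCC of size 6.
That gives 1 strongly connected component.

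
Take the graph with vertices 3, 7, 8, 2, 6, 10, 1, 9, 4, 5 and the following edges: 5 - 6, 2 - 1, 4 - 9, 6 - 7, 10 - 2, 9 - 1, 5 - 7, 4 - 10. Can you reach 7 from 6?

Yes

From 6 we can reach 5, 6, 7, which includes 7.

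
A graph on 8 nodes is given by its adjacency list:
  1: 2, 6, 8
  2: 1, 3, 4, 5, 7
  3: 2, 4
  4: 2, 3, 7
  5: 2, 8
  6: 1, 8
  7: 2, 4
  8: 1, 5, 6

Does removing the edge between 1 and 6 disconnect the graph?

After removing 1-6, the path 1-8-6 still connects them, so the edge is not a bridge.

No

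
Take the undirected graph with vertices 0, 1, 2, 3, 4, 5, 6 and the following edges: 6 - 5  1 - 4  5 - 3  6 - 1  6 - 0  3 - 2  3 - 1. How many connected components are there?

Starting from 0 we can reach 0, 1, 2, 3, 4, 5, 6. That is one component of size 7.
Total: 1 component.

1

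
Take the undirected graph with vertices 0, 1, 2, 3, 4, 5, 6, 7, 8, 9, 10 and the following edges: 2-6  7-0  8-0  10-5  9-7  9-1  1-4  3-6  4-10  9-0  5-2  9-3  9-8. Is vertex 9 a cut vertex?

Yes

Deleting 9 raises the number of components from 1 to 2, so 9 is a cut vertex.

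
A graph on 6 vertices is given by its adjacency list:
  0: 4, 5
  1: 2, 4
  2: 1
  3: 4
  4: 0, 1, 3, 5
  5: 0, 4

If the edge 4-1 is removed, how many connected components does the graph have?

Before removal there is 1 component.
4-1 is a bridge — removing it separates 4's side from 1's side.
After removal: 2 components.

2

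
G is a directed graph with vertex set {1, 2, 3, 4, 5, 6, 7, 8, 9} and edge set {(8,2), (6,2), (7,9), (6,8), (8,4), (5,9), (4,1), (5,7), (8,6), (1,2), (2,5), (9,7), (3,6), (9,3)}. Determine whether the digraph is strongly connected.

From 8 we can reach every vertex (1, 2, 3, 4, 5, 6, 7, 8, 9), and every vertex can reach 8 (1, 2, 3, 4, 5, 6, 7, 8, 9). So the whole graph is one strongly connected component.

Yes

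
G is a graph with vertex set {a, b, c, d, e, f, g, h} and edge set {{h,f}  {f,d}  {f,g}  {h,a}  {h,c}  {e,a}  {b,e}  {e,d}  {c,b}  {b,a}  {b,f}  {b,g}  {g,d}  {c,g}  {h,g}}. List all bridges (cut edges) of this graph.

none

The edges on the cycle c-b-e-d-g-c are not bridges since each lies on that cycle.
Every edge lies on some cycle, so there are no bridges.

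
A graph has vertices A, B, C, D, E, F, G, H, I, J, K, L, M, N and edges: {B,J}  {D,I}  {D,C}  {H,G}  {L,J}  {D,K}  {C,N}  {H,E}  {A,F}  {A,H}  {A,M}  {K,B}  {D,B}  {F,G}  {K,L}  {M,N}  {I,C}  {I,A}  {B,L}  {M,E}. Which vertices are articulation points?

D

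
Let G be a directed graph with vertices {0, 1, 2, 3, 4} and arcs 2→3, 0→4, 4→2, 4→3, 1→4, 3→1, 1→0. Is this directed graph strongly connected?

From 3 we can reach every vertex (0, 1, 2, 3, 4), and every vertex can reach 3 (0, 1, 2, 3, 4). So the whole graph is one strongly connected component.

Yes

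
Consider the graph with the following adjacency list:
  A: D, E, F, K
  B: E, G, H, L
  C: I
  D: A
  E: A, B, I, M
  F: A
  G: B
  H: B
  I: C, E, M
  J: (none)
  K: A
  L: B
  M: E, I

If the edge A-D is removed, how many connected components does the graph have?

3

Before removal there are 2 components.
A-D is a bridge — removing it separates A's side from D's side.
After removal: 3 components.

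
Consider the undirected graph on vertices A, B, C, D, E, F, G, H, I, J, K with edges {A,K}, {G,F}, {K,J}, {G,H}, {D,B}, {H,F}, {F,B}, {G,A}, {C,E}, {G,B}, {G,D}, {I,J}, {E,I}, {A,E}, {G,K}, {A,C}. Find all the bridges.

The edges on the cycle A-C-E-A are not bridges since each lies on that cycle.
Every edge lies on some cycle, so there are no bridges.

none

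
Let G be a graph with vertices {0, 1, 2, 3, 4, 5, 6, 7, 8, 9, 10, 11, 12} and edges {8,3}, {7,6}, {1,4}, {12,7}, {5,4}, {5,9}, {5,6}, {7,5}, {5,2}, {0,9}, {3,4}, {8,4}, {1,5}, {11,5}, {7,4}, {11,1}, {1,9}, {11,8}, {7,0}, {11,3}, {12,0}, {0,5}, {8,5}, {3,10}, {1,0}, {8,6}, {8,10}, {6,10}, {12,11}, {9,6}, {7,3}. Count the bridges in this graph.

1

The edges on the cycle 12-7-0-1-11-12 are not bridges since each lies on that cycle.
But removing 2 - 5 disconnects 2 from 5 — this is a bridge.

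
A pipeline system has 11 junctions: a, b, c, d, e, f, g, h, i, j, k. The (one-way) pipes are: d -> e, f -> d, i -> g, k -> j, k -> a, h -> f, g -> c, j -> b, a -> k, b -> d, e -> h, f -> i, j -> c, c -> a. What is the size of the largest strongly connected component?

{a, b, c, d, e, f, g, h, i, j, k} are all mutually reachable — one SCC of size 11.
The largest has 11 vertices.

11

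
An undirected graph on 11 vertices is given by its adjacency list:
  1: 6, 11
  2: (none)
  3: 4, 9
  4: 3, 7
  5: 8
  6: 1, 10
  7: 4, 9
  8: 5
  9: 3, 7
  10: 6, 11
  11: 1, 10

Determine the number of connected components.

2 is isolated — a component by itself.
Starting from 5 we can reach 5, 8. That is one component of size 2.
Starting from 1 we can reach 1, 6, 10, 11. That is one component of size 4.
Starting from 3 we can reach 3, 4, 7, 9. That is one component of size 4.
Total: 4 components.

4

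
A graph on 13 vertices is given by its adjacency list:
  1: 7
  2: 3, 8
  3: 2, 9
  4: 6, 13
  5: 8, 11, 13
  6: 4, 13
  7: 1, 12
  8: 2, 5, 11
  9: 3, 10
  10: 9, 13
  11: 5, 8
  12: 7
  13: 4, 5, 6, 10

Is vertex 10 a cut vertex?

Deleting 10 leaves 2 components (was 2), so 10 is not a cut vertex.

No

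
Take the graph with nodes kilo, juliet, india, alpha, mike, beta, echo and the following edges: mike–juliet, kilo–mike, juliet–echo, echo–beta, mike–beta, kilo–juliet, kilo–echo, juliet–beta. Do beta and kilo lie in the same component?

From beta we can reach beta, echo, kilo, mike, juliet, which includes kilo.

Yes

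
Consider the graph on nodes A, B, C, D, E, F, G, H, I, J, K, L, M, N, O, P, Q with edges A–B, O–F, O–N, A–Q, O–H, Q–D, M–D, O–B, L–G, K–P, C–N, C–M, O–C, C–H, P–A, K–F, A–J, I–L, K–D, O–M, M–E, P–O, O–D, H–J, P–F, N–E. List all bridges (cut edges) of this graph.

The edges on the cycle O-C-N-O are not bridges since each lies on that cycle.
But removing I–L disconnects I from L; removing G–L disconnects G from L — these are bridges.

G-L, I-L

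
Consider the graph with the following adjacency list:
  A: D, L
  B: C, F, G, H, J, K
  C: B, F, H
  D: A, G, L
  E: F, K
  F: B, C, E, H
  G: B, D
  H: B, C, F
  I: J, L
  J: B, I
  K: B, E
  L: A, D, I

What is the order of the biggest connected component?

12

Starting from A we can reach A, B, C, D, E, F, G, H, I, J, K, L. That is one component of size 12.
The largest has 12 vertices.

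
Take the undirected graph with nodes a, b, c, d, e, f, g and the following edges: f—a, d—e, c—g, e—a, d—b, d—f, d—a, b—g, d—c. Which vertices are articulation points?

d

Removing d increases the component count from 1 to 2, so d is a cut vertex.
By contrast removing a leaves 1 component; it is not a cut vertex. No other vertex is a cut vertex either.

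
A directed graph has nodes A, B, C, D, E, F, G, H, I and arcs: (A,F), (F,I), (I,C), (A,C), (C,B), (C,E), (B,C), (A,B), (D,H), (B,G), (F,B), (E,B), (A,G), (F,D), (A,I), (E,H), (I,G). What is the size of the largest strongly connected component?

3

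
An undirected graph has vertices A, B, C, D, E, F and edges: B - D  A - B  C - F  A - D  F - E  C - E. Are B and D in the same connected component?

Yes

From B we can reach A, B, D, which includes D.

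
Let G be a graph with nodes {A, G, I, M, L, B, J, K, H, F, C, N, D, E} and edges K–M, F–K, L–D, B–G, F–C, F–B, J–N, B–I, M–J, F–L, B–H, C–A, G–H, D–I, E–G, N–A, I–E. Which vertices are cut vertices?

F

Removing F increases the component count from 1 to 2, so F is a cut vertex.
By contrast removing J leaves 1 component; it is not a cut vertex. No other vertex is a cut vertex either.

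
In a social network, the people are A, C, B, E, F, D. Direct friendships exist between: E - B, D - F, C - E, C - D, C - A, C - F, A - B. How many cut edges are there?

The edges on the cycle C-D-F-C are not bridges since each lies on that cycle.
Every edge lies on some cycle, so there are no bridges.

0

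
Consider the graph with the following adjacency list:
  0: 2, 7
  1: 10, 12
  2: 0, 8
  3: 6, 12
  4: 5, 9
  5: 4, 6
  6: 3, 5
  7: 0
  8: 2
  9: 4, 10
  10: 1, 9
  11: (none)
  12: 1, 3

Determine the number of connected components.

3

11 is isolated — a component by itself.
Starting from 0 we can reach 0, 2, 7, 8. That is one component of size 4.
Starting from 1 we can reach 1, 3, 4, 5, 6, 9, 10, 12. That is one component of size 8.
Total: 3 components.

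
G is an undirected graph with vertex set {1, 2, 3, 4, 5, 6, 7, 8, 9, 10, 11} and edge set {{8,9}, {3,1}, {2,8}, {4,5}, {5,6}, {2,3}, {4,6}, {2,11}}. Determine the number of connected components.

7 is isolated — a component by itself.
10 is isolated — a component by itself.
Starting from 4 we can reach 4, 5, 6. That is one component of size 3.
Starting from 1 we can reach 1, 2, 3, 8, 9, 11. That is one component of size 6.
Total: 4 components.

4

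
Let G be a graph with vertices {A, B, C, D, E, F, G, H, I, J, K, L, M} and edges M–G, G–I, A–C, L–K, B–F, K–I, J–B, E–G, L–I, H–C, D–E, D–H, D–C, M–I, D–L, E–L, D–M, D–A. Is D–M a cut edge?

After removing D–M, the path D-L-I-M still connects them, so the edge is not a bridge.

No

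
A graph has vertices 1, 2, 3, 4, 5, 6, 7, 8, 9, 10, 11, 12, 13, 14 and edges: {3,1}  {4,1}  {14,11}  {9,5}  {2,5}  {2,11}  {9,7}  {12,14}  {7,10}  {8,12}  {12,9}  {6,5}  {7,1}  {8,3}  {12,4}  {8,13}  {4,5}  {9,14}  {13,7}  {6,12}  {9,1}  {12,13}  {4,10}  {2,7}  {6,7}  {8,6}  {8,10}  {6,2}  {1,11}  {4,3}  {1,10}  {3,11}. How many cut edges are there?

0

The edges on the cycle 12-9-5-4-12 are not bridges since each lies on that cycle.
Every edge lies on some cycle, so there are no bridges.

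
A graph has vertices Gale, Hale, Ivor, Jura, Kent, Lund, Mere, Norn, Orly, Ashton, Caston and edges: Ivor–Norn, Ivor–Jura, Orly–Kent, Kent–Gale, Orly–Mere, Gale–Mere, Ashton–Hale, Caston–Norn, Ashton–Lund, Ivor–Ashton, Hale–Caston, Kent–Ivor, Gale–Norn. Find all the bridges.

Ashton-Lund, Ivor-Jura

The edges on the cycle Kent-Ivor-Ashton-Hale-Caston-Norn-Gale-Kent are not bridges since each lies on that cycle.
But removing Lund–Ashton disconnects Lund from Ashton; removing Ivor–Jura disconnects Ivor from Jura — these are bridges.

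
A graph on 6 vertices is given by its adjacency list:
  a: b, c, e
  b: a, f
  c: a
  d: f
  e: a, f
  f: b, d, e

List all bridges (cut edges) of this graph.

The edges on the cycle a-e-f-b-a are not bridges since each lies on that cycle.
But removing f-d disconnects f from d; removing a-c disconnects a from c — these are bridges.

a-c, d-f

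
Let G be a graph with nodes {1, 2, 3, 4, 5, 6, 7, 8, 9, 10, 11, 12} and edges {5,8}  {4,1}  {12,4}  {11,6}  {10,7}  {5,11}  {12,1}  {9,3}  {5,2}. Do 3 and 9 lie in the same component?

Yes

From 3 we can reach 3, 9, which includes 9.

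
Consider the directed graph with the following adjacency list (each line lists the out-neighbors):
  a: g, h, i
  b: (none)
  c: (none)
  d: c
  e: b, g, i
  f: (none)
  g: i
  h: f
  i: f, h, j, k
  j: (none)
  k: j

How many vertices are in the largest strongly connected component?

1

{b} is an SCC by itself.
{k} is an SCC by itself.
{c} is an SCC by itself.
{e} is an SCC by itself.
{f} is an SCC by itself.
(and 6 more singleton SCCs)
The largest has 1 vertex.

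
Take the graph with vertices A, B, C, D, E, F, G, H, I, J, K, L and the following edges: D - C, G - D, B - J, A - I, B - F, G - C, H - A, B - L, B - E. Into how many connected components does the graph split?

4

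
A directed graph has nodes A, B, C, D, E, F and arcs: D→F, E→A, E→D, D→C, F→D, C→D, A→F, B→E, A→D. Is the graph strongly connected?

No

There is no directed path from A to E, so the graph is not strongly connected.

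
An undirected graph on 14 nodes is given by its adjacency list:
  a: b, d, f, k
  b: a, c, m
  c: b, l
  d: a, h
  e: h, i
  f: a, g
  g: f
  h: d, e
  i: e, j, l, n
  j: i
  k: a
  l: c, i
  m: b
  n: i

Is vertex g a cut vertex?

Deleting g leaves 1 component (was 1), so g is not a cut vertex.

No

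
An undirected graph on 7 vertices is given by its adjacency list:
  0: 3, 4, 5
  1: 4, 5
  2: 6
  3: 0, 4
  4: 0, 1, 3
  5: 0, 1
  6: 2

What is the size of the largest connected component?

5

Starting from 2 we can reach 2, 6. That is one component of size 2.
Starting from 0 we can reach 0, 1, 3, 4, 5. That is one component of size 5.
The largest has 5 vertices.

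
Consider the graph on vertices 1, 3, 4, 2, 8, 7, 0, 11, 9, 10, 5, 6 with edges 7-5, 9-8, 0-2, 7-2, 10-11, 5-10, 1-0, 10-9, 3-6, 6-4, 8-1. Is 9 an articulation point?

Deleting 9 leaves 2 components (was 2), so 9 is not a cut vertex.

No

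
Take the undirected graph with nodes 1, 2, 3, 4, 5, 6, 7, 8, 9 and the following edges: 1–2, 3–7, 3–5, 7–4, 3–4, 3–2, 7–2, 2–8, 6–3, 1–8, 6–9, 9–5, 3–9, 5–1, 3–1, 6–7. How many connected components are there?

Starting from 1 we can reach 1, 2, 3, 4, 5, 6, 7, 8, 9. That is one component of size 9.
Total: 1 component.

1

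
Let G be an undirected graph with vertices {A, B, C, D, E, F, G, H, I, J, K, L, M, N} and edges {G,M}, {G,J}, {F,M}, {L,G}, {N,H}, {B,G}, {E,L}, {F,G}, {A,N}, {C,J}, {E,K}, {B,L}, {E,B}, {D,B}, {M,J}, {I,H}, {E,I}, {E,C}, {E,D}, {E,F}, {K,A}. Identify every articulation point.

E

Removing E increases the component count from 1 to 2, so E is a cut vertex.
By contrast removing A leaves 1 component; it is not a cut vertex. No other vertex is a cut vertex either.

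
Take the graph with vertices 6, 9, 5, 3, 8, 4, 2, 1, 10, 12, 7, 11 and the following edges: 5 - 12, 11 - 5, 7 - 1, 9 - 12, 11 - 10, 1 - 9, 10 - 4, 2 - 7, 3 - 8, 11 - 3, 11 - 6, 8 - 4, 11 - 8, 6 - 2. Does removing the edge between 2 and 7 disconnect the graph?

After removing 2 - 7, the path 2-6-11-5-12-9-1-7 still connects them, so the edge is not a bridge.

No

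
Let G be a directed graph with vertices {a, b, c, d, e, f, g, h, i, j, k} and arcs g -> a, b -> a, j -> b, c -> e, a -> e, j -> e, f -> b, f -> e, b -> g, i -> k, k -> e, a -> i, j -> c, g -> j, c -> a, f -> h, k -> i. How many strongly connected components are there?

{b, g, j} are all mutually reachable — one SCC of size 3.
{i, k} are all mutually reachable — one SCC of size 2.
{f} is an SCC by itself.
{c} is an SCC by itself.
{d} is an SCC by itself.
(and 3 more singleton SCCs)
That gives 8 strongly connected components.

8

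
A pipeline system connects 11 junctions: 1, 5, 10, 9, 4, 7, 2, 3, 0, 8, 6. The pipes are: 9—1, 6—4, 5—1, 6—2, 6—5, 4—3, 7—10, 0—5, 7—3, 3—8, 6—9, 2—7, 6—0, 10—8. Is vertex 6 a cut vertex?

Yes

Deleting 6 raises the number of components from 1 to 2, so 6 is a cut vertex.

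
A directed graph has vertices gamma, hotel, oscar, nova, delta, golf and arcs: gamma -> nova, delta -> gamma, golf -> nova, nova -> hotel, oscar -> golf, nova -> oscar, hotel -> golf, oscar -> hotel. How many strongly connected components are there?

3

{golf, nova, hotel, oscar} are all mutually reachable — one SCC of size 4.
{gamma} is an SCC by itself.
{delta} is an SCC by itself.
That gives 3 strongly connected components.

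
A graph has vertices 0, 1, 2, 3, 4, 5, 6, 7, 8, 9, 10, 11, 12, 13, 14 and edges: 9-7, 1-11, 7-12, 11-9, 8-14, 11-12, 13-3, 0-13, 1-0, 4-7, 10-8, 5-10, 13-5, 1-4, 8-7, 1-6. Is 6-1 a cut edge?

Yes

Removing 6-1 leaves no path between 6 and 1: the component count goes from 2 to 3. So it is a bridge.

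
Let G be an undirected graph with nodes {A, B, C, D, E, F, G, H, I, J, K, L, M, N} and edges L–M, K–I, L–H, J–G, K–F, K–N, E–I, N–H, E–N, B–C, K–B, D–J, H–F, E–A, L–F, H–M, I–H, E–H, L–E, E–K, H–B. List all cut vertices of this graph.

Removing B increases the component count from 2 to 3, so B is a cut vertex.
Removing E increases the component count from 2 to 3, so E is a cut vertex.
Removing J increases the component count from 2 to 3, so J is a cut vertex.
By contrast removing M leaves 2 components; it is not a cut vertex. No other vertex is a cut vertex either.

B, E, J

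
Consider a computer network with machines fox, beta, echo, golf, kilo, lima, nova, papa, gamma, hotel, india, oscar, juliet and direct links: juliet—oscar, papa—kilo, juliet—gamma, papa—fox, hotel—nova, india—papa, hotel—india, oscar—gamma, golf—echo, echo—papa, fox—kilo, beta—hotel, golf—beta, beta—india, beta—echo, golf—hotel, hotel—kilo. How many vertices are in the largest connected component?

lima is isolated — a component by itself.
Starting from gamma we can reach gamma, oscar, juliet. That is one component of size 3.
Starting from fox we can reach fox, beta, echo, golf, kilo, nova, papa, hotel, india. That is one component of size 9.
The largest has 9 vertices.

9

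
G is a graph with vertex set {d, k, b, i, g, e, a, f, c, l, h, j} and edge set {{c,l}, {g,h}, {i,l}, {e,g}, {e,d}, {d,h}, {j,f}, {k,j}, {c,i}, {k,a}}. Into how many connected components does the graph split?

4

b is isolated — a component by itself.
Starting from c we can reach c, i, l. That is one component of size 3.
Starting from a we can reach a, f, j, k. That is one component of size 4.
Starting from d we can reach d, e, g, h. That is one component of size 4.
Total: 4 components.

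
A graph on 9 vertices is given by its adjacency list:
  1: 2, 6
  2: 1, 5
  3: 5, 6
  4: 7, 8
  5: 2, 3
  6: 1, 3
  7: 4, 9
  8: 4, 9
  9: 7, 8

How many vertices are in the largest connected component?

5

Starting from 4 we can reach 4, 7, 8, 9. That is one component of size 4.
Starting from 1 we can reach 1, 2, 3, 5, 6. That is one component of size 5.
The largest has 5 vertices.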